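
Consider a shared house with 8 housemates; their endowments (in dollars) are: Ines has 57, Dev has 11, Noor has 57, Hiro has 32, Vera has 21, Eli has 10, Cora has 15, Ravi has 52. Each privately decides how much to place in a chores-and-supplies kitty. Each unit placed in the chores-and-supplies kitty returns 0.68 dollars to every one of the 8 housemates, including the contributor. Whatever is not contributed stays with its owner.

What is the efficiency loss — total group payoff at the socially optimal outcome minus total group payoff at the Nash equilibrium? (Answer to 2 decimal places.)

The private return per contributed unit is 0.68 < 1 for everyone, so the Nash equilibrium is zero contribution and the group total is Σ E_j = 57 + 11 + 57 + 32 + 21 + 10 + 15 + 52 = 255.
Each contributed unit returns 5.440 to the group, so the social optimum is full contribution by everyone: group total = 5.440 × 255 = 1387.20.
Efficiency loss = (5.440 − 1) × 255 = 1132.20.

1132.20 dollars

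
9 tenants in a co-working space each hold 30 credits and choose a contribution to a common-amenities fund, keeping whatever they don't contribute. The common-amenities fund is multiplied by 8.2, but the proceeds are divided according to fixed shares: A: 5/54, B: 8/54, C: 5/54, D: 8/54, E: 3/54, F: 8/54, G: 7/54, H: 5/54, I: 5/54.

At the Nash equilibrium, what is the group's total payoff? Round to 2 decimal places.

1134.00 credits

A player with share s gets back 8.2·s per unit contributed, so full contribution is dominant for anyone with s > 1/8.2 = 0.1220 and zero contribution is dominant for anyone below.
B, D, F and G clear that bar, contributing 30 each; the remaining 5 contribute 0. Total contributed: 120.
The common-amenities fund pays out 8.2 × 120 = 984.00 in total (split across the unequal shares, but the aggregate is all that matters for the group sum).
The 5 free-riders keep 30 each, adding 150. Group total = 150 + 984.00 = 1134.00.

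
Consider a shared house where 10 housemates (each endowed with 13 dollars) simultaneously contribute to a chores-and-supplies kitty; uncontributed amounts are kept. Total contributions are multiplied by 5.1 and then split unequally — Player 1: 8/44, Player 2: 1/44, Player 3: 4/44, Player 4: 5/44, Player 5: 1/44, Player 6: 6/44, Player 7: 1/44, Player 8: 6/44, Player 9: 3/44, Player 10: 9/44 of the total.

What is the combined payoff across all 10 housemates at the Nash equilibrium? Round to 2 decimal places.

183.30 dollars

Each unit j contributes comes back to j as 5.1 × (j's share), so j prefers to contribute only if that share exceeds 1/5.1 = 0.1961; otherwise keeping the unit dominates.
Only Player 10 (9/44) clears that bar, contributing 13; the remaining 9 contribute 0. Total contributed: 13.
The chores-and-supplies kitty pays out 5.1 × 13 = 66.30 in total (split across the unequal shares, but the aggregate is all that matters for the group sum).
The 9 free-riders keep 13 each, adding 117. Group total = 117 + 66.30 = 183.30.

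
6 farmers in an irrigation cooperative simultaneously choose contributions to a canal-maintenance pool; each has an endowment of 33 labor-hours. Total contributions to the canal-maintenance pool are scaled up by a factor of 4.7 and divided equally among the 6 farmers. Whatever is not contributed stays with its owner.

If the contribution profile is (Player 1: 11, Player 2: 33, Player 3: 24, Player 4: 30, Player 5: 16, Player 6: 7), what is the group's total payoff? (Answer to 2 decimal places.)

645.70 labor-hours

Total contributed: 11 + 33 + 24 + 30 + 16 + 7 = 121; total kept: 6 × 33 − 121 = 77.
The canal-maintenance pool pays out 4.7 × 121 = 568.70 in aggregate.
Group total = 77 + 568.70 = 645.70.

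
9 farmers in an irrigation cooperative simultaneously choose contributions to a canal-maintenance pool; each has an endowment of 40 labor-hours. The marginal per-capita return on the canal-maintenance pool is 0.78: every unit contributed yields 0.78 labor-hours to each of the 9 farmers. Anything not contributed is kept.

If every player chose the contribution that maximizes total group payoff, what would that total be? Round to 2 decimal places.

Each contributed unit returns 7.020 to the group as a whole (0.78 to each of 9 players), which exceeds 1, so the social optimum is full contribution: group total = 7.020 × 360 = 2527.20.

2527.20 labor-hours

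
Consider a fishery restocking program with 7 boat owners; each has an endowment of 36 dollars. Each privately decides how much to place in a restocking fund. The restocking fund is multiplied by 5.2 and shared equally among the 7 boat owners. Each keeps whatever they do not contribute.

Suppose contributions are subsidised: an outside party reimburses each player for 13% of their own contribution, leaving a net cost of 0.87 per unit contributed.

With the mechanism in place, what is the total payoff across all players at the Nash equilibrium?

Even with the mechanism, each unit contributed returns only (5.2/7) / 0.87 = 0.8539 per unit of net cost, so contributing nothing is still dominant.
At the Nash equilibrium no one contributes; group total payoff = 7 × 36 = 252.

252.00 dollars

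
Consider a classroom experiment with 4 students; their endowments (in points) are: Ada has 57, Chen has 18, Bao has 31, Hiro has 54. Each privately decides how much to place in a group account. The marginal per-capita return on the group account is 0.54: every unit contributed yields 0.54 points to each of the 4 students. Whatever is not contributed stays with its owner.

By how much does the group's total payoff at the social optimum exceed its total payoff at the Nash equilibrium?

The private return per contributed unit is 0.54 < 1 for everyone, so the Nash equilibrium is zero contribution and the group total is Σ E_j = 57 + 18 + 31 + 54 = 160.
Each contributed unit returns 2.160 to the group, so the social optimum is full contribution by everyone: group total = 2.160 × 160 = 345.60.
Efficiency loss = (2.160 − 1) × 160 = 185.60.

185.60 points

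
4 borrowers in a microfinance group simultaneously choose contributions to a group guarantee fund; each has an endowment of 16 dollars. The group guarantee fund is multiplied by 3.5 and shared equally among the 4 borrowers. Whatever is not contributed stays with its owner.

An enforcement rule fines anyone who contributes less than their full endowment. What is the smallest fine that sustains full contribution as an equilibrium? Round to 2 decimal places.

Given the others contribute fully, the best deviation is to contribute 0 (any partial contribution still incurs the fine and gives up units whose private return 0.8750 is below 1).
Deviating from 16 to 0 saves 16 dollars but forfeits the deviator's share of the drop in the group guarantee fund: 3.5/4 × 16 = 14.00.
So the deviation gain is 16 − 14.00 = 2.00, and the fine must be at least 2.00 dollars to wipe it out.

2.00 dollars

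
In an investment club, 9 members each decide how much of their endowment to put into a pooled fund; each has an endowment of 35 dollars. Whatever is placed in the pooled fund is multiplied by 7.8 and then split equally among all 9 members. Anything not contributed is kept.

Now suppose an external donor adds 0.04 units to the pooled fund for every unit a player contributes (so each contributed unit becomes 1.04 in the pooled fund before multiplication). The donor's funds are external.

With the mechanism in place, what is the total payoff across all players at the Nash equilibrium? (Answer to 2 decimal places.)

The effective private return is 7.8 × 1.04 / 9 = 0.9013, which is still under 1, so the mechanism doesn't change anyone's dominant strategy: zero contribution.
Everyone keeps their endowment and the group total is 9 × 35 = 315.

315.00 dollars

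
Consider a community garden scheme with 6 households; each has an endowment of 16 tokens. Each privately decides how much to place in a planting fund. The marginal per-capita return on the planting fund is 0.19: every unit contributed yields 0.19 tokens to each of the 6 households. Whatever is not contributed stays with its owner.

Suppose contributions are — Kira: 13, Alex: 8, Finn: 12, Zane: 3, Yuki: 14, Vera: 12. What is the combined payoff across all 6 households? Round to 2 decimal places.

Total contributed: 13 + 8 + 12 + 3 + 14 + 12 = 62; total kept: 6 × 16 − 62 = 34.
The planting fund pays out 0.19 × 6 × 62 = 70.68 in aggregate.
Group total = 34 + 70.68 = 104.68.

104.68 tokens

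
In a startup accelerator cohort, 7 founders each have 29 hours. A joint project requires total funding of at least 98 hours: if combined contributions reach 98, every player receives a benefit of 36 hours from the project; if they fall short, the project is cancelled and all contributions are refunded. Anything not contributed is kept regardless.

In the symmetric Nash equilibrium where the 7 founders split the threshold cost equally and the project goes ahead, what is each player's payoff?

51 hours

Equal share of the threshold: 98/7 = 14.
At this profile no one gains by cutting their contribution: any cut drops the total below 98, the project is cancelled, contributions are refunded, and the deviator ends with 29, which is less than 29 − 14 + 36 = 51. Contributing more than 14 just wastes the excess. So contributing exactly 14 is a best response.
Each player's payoff: 29 − 14 + 36 = 51.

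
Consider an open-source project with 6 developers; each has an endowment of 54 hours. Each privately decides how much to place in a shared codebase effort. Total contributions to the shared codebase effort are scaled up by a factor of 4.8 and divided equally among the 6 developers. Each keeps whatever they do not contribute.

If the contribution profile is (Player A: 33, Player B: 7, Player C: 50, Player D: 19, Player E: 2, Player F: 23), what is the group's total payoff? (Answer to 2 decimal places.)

Total contributed: 33 + 7 + 50 + 19 + 2 + 23 = 134; total kept: 6 × 54 − 134 = 190.
The shared codebase effort pays out 4.8 × 134 = 643.20 in aggregate.
Group total = 190 + 643.20 = 833.20.

833.20 hours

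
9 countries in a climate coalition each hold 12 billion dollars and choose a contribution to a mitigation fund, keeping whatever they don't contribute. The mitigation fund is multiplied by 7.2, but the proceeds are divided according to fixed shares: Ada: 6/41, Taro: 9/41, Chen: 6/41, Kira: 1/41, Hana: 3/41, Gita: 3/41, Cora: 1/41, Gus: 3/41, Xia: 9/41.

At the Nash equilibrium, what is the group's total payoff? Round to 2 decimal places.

405.60 billion dollars

A player with share s gets back 7.2·s per unit contributed, so full contribution is dominant for anyone with s > 1/7.2 = 0.1389 and zero contribution is dominant for anyone below.
Ada, Taro, Chen and Xia are above the threshold, contributing 12 each; the remaining 5 contribute 0. Total contributed: 48.
The mitigation fund pays out 7.2 × 48 = 345.60 in total (split across the unequal shares, but the aggregate is all that matters for the group sum).
The 5 free-riders keep 12 each, adding 60. Group total = 60 + 345.60 = 405.60.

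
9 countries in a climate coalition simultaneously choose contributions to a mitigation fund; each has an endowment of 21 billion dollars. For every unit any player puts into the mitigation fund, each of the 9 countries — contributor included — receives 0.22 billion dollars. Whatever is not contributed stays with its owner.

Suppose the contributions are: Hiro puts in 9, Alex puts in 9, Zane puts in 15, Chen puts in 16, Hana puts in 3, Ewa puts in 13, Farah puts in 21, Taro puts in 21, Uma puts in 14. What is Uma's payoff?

33.62 billion dollars

Total contributed: 9 + 9 + 15 + 16 + 3 + 13 + 21 + 21 + 14 = 121.
Each receives 0.22 × 121 = 26.62 from the mitigation fund.
Uma keeps 21 − 14 = 7, so Uma's payoff is 7 + 26.62 = 33.62.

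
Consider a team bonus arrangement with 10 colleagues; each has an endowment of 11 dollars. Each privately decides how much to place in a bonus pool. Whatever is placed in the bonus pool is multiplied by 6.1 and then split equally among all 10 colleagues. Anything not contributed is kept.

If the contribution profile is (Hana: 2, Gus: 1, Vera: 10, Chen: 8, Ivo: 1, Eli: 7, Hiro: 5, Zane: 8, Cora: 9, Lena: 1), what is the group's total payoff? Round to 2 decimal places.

Total contributed: 2 + 1 + 10 + 8 + 1 + 7 + 5 + 8 + 9 + 1 = 52; total kept: 10 × 11 − 52 = 58.
The bonus pool pays out 6.1 × 52 = 317.20 in aggregate.
Group total = 58 + 317.20 = 375.20.

375.20 dollars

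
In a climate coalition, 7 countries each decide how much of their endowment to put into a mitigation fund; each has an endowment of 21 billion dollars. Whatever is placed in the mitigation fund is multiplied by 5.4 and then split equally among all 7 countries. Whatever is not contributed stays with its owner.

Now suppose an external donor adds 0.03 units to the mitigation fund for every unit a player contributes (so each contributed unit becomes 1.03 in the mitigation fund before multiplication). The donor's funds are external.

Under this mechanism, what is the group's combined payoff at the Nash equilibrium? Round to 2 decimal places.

147.00 billion dollars

The effective private return is 5.4 × 1.03 / 7 = 0.7946, which is still under 1, so the mechanism doesn't change anyone's dominant strategy: zero contribution.
Everyone keeps their endowment and the group total is 7 × 21 = 147.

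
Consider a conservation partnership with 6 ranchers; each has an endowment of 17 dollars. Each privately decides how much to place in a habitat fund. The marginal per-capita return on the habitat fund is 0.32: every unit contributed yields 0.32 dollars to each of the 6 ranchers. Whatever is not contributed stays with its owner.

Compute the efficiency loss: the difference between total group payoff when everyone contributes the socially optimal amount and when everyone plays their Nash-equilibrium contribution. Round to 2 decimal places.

93.84 dollars

The private return per contributed unit is 0.32 < 1, so contributing 0 is dominant for every player. At the Nash equilibrium everyone keeps their 17, and the group total is 6 × 17 = 102.
Each contributed unit returns 1.920 to the group as a whole (0.32 to each of 6 players), which exceeds 1, so the social optimum is full contribution: group total = 1.920 × 102 = 195.84.
Efficiency loss = 195.84 − 102 = 93.84.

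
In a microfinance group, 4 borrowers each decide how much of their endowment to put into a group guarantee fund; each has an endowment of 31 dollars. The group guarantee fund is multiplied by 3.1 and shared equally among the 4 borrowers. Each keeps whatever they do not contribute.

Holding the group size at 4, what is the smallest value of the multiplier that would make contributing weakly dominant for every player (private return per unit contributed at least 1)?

A contributed unit returns (multiplier)/4 to its contributor.
This reaches 1 exactly when the multiplier is 4.

4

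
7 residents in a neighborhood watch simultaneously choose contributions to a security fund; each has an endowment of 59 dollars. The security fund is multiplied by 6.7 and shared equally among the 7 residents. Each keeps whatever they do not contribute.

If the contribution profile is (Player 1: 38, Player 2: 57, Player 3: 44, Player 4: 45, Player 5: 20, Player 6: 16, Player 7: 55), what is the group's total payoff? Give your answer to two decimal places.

Total contributed: 38 + 57 + 44 + 45 + 20 + 16 + 55 = 275; total kept: 7 × 59 − 275 = 138.
The security fund pays out 6.7 × 275 = 1842.50 in aggregate.
Group total = 138 + 1842.50 = 1980.50.

1980.50 dollars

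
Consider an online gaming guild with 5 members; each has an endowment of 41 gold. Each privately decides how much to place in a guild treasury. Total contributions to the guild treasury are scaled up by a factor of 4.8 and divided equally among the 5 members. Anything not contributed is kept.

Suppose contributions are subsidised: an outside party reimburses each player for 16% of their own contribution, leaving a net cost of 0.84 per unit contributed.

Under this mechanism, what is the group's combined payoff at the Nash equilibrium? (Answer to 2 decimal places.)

The effective private return per unit is now (4.8/5) / 0.84 = 1.1429 > 1, so every player's dominant strategy flips to full contribution.
So the Nash equilibrium is full contribution by all 5; the group earns 5 × (41 × 0.16 + 4.8 × 41) = 1016.80.

1016.80 gold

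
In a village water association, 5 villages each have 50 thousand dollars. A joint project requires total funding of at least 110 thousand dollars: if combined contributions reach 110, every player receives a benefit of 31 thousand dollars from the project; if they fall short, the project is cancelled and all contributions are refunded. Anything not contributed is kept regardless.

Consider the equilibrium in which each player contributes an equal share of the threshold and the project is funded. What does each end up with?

Equal share of the threshold: 110/5 = 22.
At this profile no one gains by cutting their contribution: any cut drops the total below 110, the project is cancelled, contributions are refunded, and the deviator ends with 50, which is less than 50 − 22 + 31 = 59. Contributing more than 22 just wastes the excess. So contributing exactly 22 is a best response.
Each player's payoff: 50 − 22 + 31 = 59.

59 thousand dollars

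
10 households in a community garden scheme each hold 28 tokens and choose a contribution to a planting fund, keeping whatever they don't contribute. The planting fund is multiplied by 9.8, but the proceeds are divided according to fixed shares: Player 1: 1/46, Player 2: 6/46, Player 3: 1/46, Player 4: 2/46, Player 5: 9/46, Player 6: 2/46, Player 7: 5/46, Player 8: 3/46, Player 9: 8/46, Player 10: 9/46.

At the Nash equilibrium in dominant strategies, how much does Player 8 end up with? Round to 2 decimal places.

117.48 tokens

Each unit j contributes comes back to j as 9.8 × (j's share), so j prefers to contribute only if that share exceeds 1/9.8 = 0.1020; otherwise keeping the unit dominates.
Player 2, Player 5, Player 7, Player 9 and Player 10 clear that bar, contributing 28 each; the remaining 5 contribute 0. Total contributed: 140.
Player 8 keeps 28 and receives 9.8 × 140 × 3/46 = 89.48 from the planting fund, for a payoff of 117.48.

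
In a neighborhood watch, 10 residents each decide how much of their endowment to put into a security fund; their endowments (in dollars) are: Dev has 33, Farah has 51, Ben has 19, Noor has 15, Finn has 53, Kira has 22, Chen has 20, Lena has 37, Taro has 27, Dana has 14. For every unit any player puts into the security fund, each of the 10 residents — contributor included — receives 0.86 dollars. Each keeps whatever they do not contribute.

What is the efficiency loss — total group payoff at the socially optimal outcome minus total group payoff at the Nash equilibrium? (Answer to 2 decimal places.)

The private return per contributed unit is 0.86 < 1 for everyone, so the Nash equilibrium is zero contribution and the group total is Σ E_j = 33 + 51 + 19 + 15 + 53 + 22 + 20 + 37 + 27 + 14 = 291.
Each contributed unit returns 8.600 to the group, so the social optimum is full contribution by everyone: group total = 8.600 × 291 = 2502.60.
Efficiency loss = (8.600 − 1) × 291 = 2211.60.

2211.60 dollars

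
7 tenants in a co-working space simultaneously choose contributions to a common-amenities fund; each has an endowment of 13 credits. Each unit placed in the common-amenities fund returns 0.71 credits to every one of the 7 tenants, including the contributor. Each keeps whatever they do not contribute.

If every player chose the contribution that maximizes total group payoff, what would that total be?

452.27 credits

Each contributed unit returns 4.970 to the group as a whole (0.71 to each of 7 players), which exceeds 1, so the social optimum is full contribution: group total = 4.970 × 91 = 452.27.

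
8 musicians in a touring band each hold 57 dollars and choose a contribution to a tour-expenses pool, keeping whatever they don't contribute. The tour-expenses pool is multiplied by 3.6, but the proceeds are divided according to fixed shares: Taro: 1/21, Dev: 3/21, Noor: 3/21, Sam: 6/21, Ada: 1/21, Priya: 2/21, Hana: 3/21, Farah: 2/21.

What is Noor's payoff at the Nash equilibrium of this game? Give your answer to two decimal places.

Player j's private return per contributed unit is 3.6 × (j's share). Contributing is weakly dominant for j when that share is at least 1/3.6 = 0.2778, and contributing 0 is dominant otherwise.
The only share above 0.2778 is Sam's 6/21, contributing 57; the remaining 7 contribute 0. Total contributed: 57.
Noor keeps 57 and receives 3.6 × 57 × 3/21 = 29.31 from the tour-expenses pool, for a payoff of 86.31.

86.31 dollars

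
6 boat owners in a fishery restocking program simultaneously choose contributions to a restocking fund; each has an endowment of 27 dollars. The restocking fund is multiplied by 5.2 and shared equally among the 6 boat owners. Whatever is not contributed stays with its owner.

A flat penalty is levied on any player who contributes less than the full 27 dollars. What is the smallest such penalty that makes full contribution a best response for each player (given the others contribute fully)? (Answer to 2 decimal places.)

Given the others contribute fully, the best deviation is to contribute 0 (any partial contribution still incurs the fine and gives up units whose private return 0.8667 is below 1).
Deviating from 27 to 0 saves 27 dollars but forfeits the deviator's share of the drop in the restocking fund: 5.2/6 × 27 = 23.40.
So the deviation gain is 27 − 23.40 = 3.60, and the fine must be at least 3.60 dollars to wipe it out.

3.60 dollars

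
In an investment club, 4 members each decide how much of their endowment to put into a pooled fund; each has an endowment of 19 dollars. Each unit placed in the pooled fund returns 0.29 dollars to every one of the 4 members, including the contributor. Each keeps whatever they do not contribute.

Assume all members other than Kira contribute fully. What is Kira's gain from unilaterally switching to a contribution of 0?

13.49 dollars

Switching from a contribution of 19 to 0 lets Kira keep an extra 19 dollars, but lowers the pooled fund by 19, which costs Kira their own share of that drop: 0.29 × 19 = 5.51.
Net gain = 19 − 5.51 = 13.49. The private return per contributed unit (0.29) is below 1, so free-riding is indeed the best response regardless of what the others do.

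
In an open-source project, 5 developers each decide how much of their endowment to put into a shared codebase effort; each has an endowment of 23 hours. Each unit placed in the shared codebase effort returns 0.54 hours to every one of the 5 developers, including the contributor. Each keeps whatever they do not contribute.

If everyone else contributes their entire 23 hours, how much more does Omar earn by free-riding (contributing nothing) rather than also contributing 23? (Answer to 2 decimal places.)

Switching from a contribution of 23 to 0 lets Omar keep an extra 23 hours, but lowers the shared codebase effort by 23, which costs Omar their own share of that drop: 0.54 × 23 = 12.42.
Net gain = 23 − 12.42 = 10.58. The private return per contributed unit (0.54) is below 1, so free-riding is indeed the best response regardless of what the others do.

10.58 hours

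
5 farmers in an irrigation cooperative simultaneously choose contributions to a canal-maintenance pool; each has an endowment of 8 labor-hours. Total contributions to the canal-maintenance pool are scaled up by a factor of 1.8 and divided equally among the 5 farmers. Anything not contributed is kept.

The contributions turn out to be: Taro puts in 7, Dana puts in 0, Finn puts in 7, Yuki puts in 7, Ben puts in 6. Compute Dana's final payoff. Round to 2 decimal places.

Total contributed: 7 + 0 + 7 + 7 + 6 = 27.
Each receives 1.8 × 27 / 5 = 9.72 from the canal-maintenance pool.
Dana keeps 8 − 0 = 8, so Dana's payoff is 8 + 9.72 = 17.72.

17.72 labor-hours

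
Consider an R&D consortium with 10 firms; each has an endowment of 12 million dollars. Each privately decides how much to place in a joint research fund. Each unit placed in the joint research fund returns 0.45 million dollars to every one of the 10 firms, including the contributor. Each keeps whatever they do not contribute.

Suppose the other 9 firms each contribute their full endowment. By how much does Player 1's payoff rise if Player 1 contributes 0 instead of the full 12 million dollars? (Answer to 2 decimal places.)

6.60 million dollars

Switching from a contribution of 12 to 0 lets Player 1 keep an extra 12 million dollars, but lowers the joint research fund by 12, which costs Player 1 their own share of that drop: 0.45 × 12 = 5.40.
Net gain = 12 − 5.40 = 6.60. The private return per contributed unit (0.45) is below 1, so free-riding is indeed the best response regardless of what the others do.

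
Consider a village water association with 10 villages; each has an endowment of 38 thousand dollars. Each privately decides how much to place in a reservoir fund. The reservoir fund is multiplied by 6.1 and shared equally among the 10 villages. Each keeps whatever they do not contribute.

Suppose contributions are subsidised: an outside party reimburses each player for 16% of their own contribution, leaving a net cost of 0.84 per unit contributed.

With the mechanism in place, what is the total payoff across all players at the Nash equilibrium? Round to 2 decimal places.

380.00 thousand dollars

With the mechanism, a contributed unit returns (6.1/10) / 0.84 = 0.7262 per unit of net cost — still below 1 — so contributing 0 remains dominant for every player.
Everyone keeps their endowment and the group total is 10 × 38 = 380.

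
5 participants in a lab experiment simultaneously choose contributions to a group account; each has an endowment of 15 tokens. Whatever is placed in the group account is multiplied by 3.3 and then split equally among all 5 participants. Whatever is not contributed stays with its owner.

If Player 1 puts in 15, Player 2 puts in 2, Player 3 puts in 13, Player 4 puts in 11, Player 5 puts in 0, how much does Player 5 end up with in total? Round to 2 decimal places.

42.06 tokens

Total contributed: 15 + 2 + 13 + 11 + 0 = 41.
Each receives 3.3 × 41 / 5 = 27.06 from the group account.
Player 5 keeps 15 − 0 = 15, so Player 5's payoff is 15 + 27.06 = 42.06.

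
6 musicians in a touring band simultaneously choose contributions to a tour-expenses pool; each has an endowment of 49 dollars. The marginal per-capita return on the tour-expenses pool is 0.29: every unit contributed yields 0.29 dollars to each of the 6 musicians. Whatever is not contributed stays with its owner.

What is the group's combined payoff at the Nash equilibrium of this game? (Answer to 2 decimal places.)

The private return per contributed unit is 0.29 < 1, so contributing 0 is dominant for every player. At the Nash equilibrium everyone keeps their 49, and the group total is 6 × 49 = 294.

294.00 dollars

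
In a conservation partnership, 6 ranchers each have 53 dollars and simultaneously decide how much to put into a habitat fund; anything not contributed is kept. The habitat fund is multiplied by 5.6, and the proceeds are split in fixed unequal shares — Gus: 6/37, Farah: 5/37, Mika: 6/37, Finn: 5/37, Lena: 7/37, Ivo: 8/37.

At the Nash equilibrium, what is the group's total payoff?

A player with share s gets back 5.6·s per unit contributed, so full contribution is dominant for anyone with s > 1/5.6 = 0.1786 and zero contribution is dominant for anyone below.
Lena and Ivo are above the threshold, contributing 53 each; the remaining 4 contribute 0. Total contributed: 106.
The habitat fund pays out 5.6 × 106 = 593.60 in total (split across the unequal shares, but the aggregate is all that matters for the group sum).
The 4 free-riders keep 53 each, adding 212. Group total = 212 + 593.60 = 805.60.

805.60 dollars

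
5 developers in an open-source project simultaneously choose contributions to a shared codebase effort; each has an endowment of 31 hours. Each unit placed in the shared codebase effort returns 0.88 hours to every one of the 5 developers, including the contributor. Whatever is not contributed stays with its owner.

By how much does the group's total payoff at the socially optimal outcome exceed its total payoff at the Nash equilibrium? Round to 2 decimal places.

527.00 hours

The private return per contributed unit is 0.88 < 1, so contributing 0 is dominant for every player. At the Nash equilibrium everyone keeps their 31, and the group total is 5 × 31 = 155.
Each contributed unit returns 4.400 to the group as a whole (0.88 to each of 5 players), which exceeds 1, so the social optimum is full contribution: group total = 4.400 × 155 = 682.00.
Efficiency loss = 682.00 − 155 = 527.00.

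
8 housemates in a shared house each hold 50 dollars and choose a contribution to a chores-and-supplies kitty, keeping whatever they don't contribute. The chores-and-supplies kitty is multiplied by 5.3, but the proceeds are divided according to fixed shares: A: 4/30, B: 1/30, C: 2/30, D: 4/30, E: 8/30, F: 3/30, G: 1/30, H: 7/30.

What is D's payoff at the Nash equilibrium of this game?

A player with share s gets back 5.3·s per unit contributed, so full contribution is dominant for anyone with s > 1/5.3 = 0.1887 and zero contribution is dominant for anyone below.
E and H clear that bar, contributing 50 each; the remaining 6 contribute 0. Total contributed: 100.
D keeps 50 and receives 5.3 × 100 × 4/30 = 70.67 from the chores-and-supplies kitty, for a payoff of 120.67.

120.67 dollars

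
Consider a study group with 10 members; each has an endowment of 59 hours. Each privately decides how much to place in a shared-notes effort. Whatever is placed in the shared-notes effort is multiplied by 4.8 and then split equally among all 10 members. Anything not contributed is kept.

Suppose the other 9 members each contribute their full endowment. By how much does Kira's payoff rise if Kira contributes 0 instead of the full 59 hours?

Switching from a contribution of 59 to 0 lets Kira keep an extra 59 hours, but lowers the shared-notes effort by 59, which costs Kira their own share of that drop: 4.8/10 × 59 = 28.32.
Net gain = 59 − 28.32 = 30.68. The private return per contributed unit (0.4800) is below 1, so free-riding is indeed the best response regardless of what the others do.

30.68 hours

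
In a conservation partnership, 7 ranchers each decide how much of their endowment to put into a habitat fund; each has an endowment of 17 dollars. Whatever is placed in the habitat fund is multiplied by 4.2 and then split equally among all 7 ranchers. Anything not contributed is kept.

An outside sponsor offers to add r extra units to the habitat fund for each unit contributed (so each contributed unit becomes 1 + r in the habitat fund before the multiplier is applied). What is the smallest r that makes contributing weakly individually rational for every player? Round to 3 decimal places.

With matching at rate r, one contributed unit becomes (1 + r) in the habitat fund and returns 4.2 × (1 + r) / 7 to the contributor.
Setting this equal to 1: 1 + r = 7/4.2 = 1.6667.
So the minimum matching rate is r = 1.6667 − 1 = 0.667.

0.667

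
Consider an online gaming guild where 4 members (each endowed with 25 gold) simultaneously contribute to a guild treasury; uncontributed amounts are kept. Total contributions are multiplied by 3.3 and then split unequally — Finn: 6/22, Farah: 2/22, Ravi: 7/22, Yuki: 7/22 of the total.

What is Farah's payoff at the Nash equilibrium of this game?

Player j's private return per contributed unit is 3.3 × (j's share). Contributing is weakly dominant for j when that share is at least 1/3.3 = 0.3030, and contributing 0 is dominant otherwise.
Ravi and Yuki clear that bar, contributing 25 each; the remaining 2 contribute 0. Total contributed: 50.
Farah keeps 25 and receives 3.3 × 50 × 2/22 = 15.00 from the guild treasury, for a payoff of 40.00.

40.00 gold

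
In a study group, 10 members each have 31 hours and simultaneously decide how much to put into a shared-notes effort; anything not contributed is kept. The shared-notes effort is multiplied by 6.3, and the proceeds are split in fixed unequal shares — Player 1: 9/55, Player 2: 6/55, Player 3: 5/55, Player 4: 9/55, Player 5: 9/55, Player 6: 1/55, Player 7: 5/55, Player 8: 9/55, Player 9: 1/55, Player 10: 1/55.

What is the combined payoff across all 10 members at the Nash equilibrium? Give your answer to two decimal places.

A player with share s gets back 6.3·s per unit contributed, so full contribution is dominant for anyone with s > 1/6.3 = 0.1587 and zero contribution is dominant for anyone below.
Player 1, Player 4, Player 5 and Player 8 clear that bar, contributing 31 each; the remaining 6 contribute 0. Total contributed: 124.
The shared-notes effort pays out 6.3 × 124 = 781.20 in total (split across the unequal shares, but the aggregate is all that matters for the group sum).
The 6 free-riders keep 31 each, adding 186. Group total = 186 + 781.20 = 967.20.

967.20 hours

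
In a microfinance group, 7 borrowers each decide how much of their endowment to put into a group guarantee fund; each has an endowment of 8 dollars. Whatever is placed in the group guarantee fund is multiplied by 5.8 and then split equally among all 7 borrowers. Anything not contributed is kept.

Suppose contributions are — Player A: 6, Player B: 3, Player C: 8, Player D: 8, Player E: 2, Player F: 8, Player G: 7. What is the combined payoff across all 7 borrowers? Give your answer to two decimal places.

257.60 dollars

Total contributed: 6 + 3 + 8 + 8 + 2 + 8 + 7 = 42; total kept: 7 × 8 − 42 = 14.
The group guarantee fund pays out 5.8 × 42 = 243.60 in aggregate.
Group total = 14 + 243.60 = 257.60.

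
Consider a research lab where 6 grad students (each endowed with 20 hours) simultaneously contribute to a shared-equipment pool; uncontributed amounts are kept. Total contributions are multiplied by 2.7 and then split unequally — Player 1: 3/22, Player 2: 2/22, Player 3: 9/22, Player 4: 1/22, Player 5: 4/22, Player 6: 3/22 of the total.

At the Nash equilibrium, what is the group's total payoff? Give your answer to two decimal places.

For player j, contributing a unit is worthwhile iff 2.7 × (j's share) ≥ 1, i.e. iff j's share is at least 0.3704.
The only share above 0.3704 is Player 3's 9/22, contributing 20; the remaining 5 contribute 0. Total contributed: 20.
The shared-equipment pool pays out 2.7 × 20 = 54.00 in total (split across the unequal shares, but the aggregate is all that matters for the group sum).
The 5 free-riders keep 20 each, adding 100. Group total = 100 + 54.00 = 154.00.

154.00 hours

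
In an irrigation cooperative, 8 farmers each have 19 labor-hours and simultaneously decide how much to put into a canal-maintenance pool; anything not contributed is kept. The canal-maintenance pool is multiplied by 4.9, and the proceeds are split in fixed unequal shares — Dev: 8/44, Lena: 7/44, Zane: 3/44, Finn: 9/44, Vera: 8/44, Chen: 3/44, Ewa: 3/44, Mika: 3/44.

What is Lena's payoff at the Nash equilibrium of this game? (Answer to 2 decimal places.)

33.81 labor-hours

A player with share s gets back 4.9·s per unit contributed, so full contribution is dominant for anyone with s > 1/4.9 = 0.2041 and zero contribution is dominant for anyone below.
Only Finn (9/44) clears that bar, contributing 19; the remaining 7 contribute 0. Total contributed: 19.
Lena keeps 19 and receives 4.9 × 19 × 7/44 = 14.81 from the canal-maintenance pool, for a payoff of 33.81.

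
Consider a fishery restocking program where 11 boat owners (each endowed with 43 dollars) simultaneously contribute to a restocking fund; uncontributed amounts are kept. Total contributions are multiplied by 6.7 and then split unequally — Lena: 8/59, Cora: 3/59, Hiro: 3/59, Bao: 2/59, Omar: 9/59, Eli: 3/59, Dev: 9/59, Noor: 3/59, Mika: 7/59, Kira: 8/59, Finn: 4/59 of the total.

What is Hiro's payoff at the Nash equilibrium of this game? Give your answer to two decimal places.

72.30 dollars

Player j's private return per contributed unit is 6.7 × (j's share). Contributing is weakly dominant for j when that share is at least 1/6.7 = 0.1493, and contributing 0 is dominant otherwise.
Omar and Dev are above the threshold, contributing 43 each; the remaining 9 contribute 0. Total contributed: 86.
Hiro keeps 43 and receives 6.7 × 86 × 3/59 = 29.30 from the restocking fund, for a payoff of 72.30.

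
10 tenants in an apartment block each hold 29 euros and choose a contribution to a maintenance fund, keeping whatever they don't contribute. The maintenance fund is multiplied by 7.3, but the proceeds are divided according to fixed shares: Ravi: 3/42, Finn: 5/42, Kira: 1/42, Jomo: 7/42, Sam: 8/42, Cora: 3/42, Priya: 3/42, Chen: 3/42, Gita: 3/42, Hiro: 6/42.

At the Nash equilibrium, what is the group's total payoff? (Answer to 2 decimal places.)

Player j's private return per contributed unit is 7.3 × (j's share). Contributing is weakly dominant for j when that share is at least 1/7.3 = 0.1370, and contributing 0 is dominant otherwise.
Jomo, Sam and Hiro are above the threshold, contributing 29 each; the remaining 7 contribute 0. Total contributed: 87.
The maintenance fund pays out 7.3 × 87 = 635.10 in total (split across the unequal shares, but the aggregate is all that matters for the group sum).
The 7 free-riders keep 29 each, adding 203. Group total = 203 + 635.10 = 838.10.

838.10 euros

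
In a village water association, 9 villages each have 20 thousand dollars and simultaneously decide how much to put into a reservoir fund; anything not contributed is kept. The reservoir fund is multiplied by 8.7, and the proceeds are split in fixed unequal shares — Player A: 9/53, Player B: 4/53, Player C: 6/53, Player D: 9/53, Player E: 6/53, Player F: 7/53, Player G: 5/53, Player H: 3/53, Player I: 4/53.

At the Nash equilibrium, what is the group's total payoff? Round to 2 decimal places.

Each unit j contributes comes back to j as 8.7 × (j's share), so j prefers to contribute only if that share exceeds 1/8.7 = 0.1149; otherwise keeping the unit dominates.
Player A, Player D and Player F are above the threshold, contributing 20 each; the remaining 6 contribute 0. Total contributed: 60.
The reservoir fund pays out 8.7 × 60 = 522.00 in total (split across the unequal shares, but the aggregate is all that matters for the group sum).
The 6 free-riders keep 20 each, adding 120. Group total = 120 + 522.00 = 642.00.

642.00 thousand dollars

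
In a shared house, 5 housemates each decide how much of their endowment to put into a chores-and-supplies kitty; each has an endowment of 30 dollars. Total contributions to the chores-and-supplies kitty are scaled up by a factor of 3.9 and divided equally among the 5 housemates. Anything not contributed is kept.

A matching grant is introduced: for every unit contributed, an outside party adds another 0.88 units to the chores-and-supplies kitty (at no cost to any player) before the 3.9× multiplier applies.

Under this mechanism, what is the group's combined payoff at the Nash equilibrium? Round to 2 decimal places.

1099.80 dollars

With the mechanism, a contributed unit returns 3.9 × 1.88 / 5 = 1.4664 per unit of net cost to the contributor — now above 1 — so contributing fully is weakly dominant for every player.
So the Nash equilibrium is full contribution by all 5; the group earns 3.9 × 1.88 × 150 = 1099.80.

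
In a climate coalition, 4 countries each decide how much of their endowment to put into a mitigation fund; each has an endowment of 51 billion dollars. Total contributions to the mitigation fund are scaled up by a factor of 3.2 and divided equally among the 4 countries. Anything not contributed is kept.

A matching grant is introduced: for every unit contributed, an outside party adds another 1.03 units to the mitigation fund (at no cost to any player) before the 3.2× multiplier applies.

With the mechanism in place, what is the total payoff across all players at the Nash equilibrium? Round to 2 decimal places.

1325.18 billion dollars

The effective private return per unit is now 3.2 × 2.03 / 4 = 1.6240 > 1, so every player's dominant strategy flips to full contribution.
At the Nash equilibrium everyone contributes 51. Group total payoff = 3.2 × 2.03 × 204 = 1325.18.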